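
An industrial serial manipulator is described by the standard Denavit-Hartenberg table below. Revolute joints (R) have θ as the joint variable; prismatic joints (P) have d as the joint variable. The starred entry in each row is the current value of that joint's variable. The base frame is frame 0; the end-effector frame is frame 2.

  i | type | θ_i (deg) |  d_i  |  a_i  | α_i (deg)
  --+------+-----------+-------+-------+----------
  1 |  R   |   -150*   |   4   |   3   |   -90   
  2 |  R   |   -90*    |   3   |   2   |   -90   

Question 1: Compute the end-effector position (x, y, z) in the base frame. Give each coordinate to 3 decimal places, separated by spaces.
-1.098 -4.098 6.000

after link 1: o_1 = (-2.5981, -1.5000, 4.0000)
after link 2: o_2 = (-1.0981, -4.0981, 6.0000)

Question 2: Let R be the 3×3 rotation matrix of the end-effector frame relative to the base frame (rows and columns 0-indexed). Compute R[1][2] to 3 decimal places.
-0.500

End-effector z-axis (col 2 of R) = (-0.8660,-0.5000,-0.0000)
R[1][2] = -0.5000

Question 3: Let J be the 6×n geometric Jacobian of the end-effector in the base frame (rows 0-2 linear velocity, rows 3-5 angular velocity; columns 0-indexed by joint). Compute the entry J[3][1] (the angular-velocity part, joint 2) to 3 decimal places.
axis z_1 = (0.5000,-0.8660,0.0000); lever o_n−o_1 = (1.5000,-2.5981,2.0000)
cross product → J_v[:, 1] = (-1.7321,-1.0000,0.0000)
J_ω[:, 1] = z_1
entry J[3][1] = 0.5000

0.500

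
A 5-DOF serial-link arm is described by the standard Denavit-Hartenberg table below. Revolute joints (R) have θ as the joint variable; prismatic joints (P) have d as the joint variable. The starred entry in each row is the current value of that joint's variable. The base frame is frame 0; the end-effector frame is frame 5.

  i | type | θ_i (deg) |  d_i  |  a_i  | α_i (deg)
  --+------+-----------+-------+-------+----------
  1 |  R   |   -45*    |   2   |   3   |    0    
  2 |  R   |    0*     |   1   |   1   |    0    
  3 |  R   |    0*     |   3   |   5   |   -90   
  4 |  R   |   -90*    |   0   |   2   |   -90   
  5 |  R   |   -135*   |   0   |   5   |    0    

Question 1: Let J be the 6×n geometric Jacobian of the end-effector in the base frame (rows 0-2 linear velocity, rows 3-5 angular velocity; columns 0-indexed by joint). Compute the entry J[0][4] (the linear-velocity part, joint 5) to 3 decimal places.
2.500

axis z_4 = (0.7071,-0.7071,-0.0000); lever o_n−o_4 = (2.5000,2.5000,-3.5355)
cross product → J_v[:, 4] = (2.5000,2.5000,3.5355)
J_ω[:, 4] = z_4
entry J[0][4] = 2.5000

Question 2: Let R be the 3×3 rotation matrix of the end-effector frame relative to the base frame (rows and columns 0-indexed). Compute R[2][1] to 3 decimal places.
End-effector y-axis (col 1 of R) = (0.5000,0.5000,0.7071)
R[2][1] = 0.7071

0.707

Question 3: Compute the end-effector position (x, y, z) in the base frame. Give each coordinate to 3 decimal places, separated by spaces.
8.864 -3.864 4.464

after link 1: o_1 = (2.1213, -2.1213, 2.0000)
after link 2: o_2 = (2.8284, -2.8284, 3.0000)
after link 3: o_3 = (6.3640, -6.3640, 6.0000)
after link 4: o_4 = (6.3640, -6.3640, 8.0000)
after link 5: o_5 = (8.8640, -3.8640, 4.4645)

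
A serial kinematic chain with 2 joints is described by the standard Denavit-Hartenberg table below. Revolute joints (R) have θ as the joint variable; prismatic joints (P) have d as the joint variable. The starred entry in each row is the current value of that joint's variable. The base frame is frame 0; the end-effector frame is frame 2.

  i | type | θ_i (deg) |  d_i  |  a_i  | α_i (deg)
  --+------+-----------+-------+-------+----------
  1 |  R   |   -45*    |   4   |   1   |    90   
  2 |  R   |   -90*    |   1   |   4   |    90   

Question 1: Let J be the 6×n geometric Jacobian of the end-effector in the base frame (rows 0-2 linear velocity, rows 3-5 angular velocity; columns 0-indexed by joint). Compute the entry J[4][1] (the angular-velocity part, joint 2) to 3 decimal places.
-0.707

axis z_1 = (-0.7071,-0.7071,0.0000); lever o_n−o_1 = (-0.7071,-0.7071,-4.0000)
cross product → J_v[:, 1] = (2.8284,-2.8284,0.0000)
J_ω[:, 1] = z_1
entry J[4][1] = -0.7071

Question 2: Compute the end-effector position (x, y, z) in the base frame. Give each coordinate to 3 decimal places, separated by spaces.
after link 1: o_1 = (0.7071, -0.7071, 4.0000)
after link 2: o_2 = (0.0000, -1.4142, 0.0000)

0.000 -1.414 0.000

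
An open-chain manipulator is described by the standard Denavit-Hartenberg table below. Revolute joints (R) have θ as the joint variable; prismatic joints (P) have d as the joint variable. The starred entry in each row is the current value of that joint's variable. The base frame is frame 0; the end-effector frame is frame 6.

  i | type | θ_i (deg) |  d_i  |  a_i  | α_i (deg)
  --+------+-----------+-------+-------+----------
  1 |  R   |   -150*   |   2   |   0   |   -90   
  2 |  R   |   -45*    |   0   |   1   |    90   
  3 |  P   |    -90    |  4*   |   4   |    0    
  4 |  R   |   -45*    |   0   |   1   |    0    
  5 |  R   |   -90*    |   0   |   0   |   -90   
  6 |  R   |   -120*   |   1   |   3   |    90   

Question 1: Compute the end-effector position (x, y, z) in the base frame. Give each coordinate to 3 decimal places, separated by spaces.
0.407 7.712 7.123

after link 1: o_1 = (0.0000, 0.0000, 2.0000)
after link 2: o_2 = (-0.6124, -0.3536, 2.7071)
after link 3: o_3 = (-0.1629, 4.5248, 5.5355)
after link 4: o_4 = (-0.0834, 5.3871, 5.0355)
after link 5: o_5 = (-0.0834, 5.3871, 5.0355)
after link 6: o_6 = (0.4072, 7.7116, 7.1227)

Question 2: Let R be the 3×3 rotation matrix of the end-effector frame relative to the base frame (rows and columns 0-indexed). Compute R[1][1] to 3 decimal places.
0.862

End-effector y-axis (col 1 of R) = (0.0795,0.8624,-0.5000)
R[1][1] = 0.8624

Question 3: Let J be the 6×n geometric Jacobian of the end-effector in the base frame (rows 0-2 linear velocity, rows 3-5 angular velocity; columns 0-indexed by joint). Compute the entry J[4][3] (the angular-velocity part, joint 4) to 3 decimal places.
0.354

axis z_3 = (0.6124,0.3536,0.7071); lever o_n−o_3 = (0.5701,3.1869,1.5871)
cross product → J_v[:, 3] = (-1.6923,-0.5688,1.7500)
J_ω[:, 3] = z_3
entry J[4][3] = 0.3536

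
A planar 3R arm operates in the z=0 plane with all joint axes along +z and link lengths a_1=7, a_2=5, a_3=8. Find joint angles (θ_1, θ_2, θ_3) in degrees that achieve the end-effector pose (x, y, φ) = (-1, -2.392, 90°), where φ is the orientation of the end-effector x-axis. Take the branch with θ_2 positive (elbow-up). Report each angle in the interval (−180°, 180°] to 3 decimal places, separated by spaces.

-120.002 60.006 149.997

wrist centre = target − a_3·(cos φ, sin φ) = (-1.0000, -10.3920)
cos θ_2 = (108.9937−7²−5²)/(2·7·5) = 0.4999; θ_2 = 60.0060° (elbow-up)
β = atan2(-10.3920,-1.0000) = -95.4965°; ψ = atan2(4.3304,9.4995) = 24.5060°
θ_1 = β − ψ = -120.0025°
θ_3 = φ − θ_1 − θ_2 = 149.9965° (wrapped to (-180°,180°])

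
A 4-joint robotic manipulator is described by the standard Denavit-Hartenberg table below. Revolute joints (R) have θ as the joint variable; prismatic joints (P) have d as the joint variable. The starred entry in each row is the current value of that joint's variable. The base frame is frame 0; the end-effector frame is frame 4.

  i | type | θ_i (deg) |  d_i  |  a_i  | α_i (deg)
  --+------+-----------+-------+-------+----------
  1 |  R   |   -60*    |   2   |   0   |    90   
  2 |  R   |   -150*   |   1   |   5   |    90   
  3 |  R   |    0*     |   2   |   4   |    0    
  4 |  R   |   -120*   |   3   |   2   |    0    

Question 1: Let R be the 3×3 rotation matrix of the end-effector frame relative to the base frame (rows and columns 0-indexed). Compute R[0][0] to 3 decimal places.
0.967

End-effector x-axis (col 0 of R) = (0.9665,0.0580,0.2500)
R[0][0] = 0.9665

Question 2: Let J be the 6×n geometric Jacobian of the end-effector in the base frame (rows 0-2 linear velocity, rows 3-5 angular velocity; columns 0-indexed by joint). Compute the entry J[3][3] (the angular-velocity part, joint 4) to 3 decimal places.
-0.250

axis z_3 = (-0.2500,0.4330,0.8660); lever o_n−o_3 = (1.1830,1.4151,3.0981)
cross product → J_v[:, 3] = (0.1160,1.7990,-0.8660)
J_ω[:, 3] = z_3
entry J[3][3] = -0.2500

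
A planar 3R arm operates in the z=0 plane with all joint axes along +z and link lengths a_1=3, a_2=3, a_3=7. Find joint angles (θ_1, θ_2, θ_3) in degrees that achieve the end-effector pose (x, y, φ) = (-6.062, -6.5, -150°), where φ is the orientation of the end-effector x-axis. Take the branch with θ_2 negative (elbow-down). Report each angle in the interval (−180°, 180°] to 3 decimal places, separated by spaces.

wrist centre = target − a_3·(cos φ, sin φ) = (0.0002, -3.0000)
cos θ_2 = (9.0000−3²−3²)/(2·3·3) = -0.5000; θ_2 = -120.0000° (elbow-down)
β = atan2(-3.0000,0.0002) = -89.9966°; ψ = atan2(-2.5981,1.5000) = -60.0000°
θ_1 = β − ψ = -29.9966°
θ_3 = φ − θ_1 − θ_2 = -0.0034° (wrapped to (-180°,180°])

-29.997 -120.000 -0.003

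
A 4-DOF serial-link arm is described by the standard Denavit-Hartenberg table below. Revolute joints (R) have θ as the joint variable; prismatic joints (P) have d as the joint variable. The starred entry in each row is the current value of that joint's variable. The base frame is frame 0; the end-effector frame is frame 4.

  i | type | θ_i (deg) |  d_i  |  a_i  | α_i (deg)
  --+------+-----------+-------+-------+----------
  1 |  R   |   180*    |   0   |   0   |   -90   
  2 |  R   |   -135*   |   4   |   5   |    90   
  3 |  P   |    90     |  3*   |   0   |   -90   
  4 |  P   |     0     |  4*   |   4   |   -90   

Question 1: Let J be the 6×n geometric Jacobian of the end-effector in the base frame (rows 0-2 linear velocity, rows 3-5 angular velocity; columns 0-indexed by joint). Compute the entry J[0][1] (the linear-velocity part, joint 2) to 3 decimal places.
1.414

axis z_1 = (-0.0000,-1.0000,0.0000); lever o_n−o_1 = (2.8284,-8.0000,-1.4142)
cross product → J_v[:, 1] = (1.4142,0.0000,2.8284)
J_ω[:, 1] = z_1
entry J[0][1] = 1.4142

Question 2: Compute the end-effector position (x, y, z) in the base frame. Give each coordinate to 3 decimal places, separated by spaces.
2.828 -8.000 -1.414

after link 1: o_1 = (0.0000, 0.0000, 0.0000)
after link 2: o_2 = (3.5355, -4.0000, 3.5355)
after link 3: o_3 = (5.6569, -4.0000, 1.4142)
after link 4: o_4 = (2.8284, -8.0000, -1.4142)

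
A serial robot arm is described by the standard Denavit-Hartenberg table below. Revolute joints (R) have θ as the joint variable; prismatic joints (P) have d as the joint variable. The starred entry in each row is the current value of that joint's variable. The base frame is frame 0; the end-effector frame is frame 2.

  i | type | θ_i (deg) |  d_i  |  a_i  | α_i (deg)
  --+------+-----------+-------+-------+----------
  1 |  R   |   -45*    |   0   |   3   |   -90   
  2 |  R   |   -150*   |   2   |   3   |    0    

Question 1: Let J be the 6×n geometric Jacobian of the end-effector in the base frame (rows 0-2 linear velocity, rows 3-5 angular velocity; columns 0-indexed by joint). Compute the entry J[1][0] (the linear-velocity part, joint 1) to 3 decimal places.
1.698

axis z_0 = ẑ; lever o_n−o_0 = (1.6984,1.1300,1.5000)
cross product → J_v[:, 0] = (-1.1300,1.6984,0.0000)
J_ω[:, 0] = z_0
entry J[1][0] = 1.6984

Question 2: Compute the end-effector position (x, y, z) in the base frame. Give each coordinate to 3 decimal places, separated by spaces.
1.698 1.130 1.500

after link 1: o_1 = (2.1213, -2.1213, 0.0000)
after link 2: o_2 = (1.6984, 1.1300, 1.5000)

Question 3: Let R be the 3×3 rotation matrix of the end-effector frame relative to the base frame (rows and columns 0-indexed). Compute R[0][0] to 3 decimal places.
-0.612

End-effector x-axis (col 0 of R) = (-0.6124,0.6124,0.5000)
R[0][0] = -0.6124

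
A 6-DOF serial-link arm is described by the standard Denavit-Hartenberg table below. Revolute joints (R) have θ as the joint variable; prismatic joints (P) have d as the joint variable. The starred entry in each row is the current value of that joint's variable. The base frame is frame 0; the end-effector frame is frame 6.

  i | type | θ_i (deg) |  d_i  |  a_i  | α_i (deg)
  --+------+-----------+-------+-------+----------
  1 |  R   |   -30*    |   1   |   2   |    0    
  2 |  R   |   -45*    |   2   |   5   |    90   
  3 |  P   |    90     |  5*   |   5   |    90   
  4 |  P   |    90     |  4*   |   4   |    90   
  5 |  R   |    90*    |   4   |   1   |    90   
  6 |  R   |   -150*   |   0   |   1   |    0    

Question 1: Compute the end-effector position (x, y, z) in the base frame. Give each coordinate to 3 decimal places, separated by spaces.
after link 1: o_1 = (1.7321, -1.0000, 1.0000)
after link 2: o_2 = (3.0261, -5.8296, 3.0000)
after link 3: o_3 = (-1.8035, -7.1237, 8.0000)
after link 4: o_4 = (-4.6319, -12.0227, 8.0000)
after link 5: o_5 = (-4.3731, -12.9886, 12.0000)
after link 6: o_6 = (-4.5972, -12.1521, 11.5000)

-4.597 -12.152 11.500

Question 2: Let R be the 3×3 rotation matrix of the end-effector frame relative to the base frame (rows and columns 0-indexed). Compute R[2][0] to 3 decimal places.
-0.500

End-effector x-axis (col 0 of R) = (-0.2241,0.8365,-0.5000)
R[2][0] = -0.5000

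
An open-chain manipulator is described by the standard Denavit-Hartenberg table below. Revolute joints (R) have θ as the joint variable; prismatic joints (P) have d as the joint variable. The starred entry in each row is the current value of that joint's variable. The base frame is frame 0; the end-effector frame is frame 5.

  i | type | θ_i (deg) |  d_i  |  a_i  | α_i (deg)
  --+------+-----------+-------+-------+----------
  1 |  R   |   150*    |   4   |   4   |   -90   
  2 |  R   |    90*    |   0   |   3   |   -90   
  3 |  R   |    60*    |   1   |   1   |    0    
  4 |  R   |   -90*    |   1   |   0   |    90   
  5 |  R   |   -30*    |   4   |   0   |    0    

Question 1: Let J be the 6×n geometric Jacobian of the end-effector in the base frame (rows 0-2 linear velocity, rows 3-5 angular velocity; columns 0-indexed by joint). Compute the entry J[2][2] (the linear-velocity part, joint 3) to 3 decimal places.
-2.598

axis z_2 = (0.8660,-0.5000,-0.0000); lever o_n−o_2 = (0.4330,-3.2500,1.5000)
cross product → J_v[:, 2] = (-0.7500,-1.2990,-2.5981)
J_ω[:, 2] = z_2
entry J[2][2] = -2.5981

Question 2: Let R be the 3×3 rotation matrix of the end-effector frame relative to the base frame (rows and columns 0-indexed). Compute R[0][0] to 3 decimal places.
End-effector x-axis (col 0 of R) = (-0.6495,-0.1250,-0.7500)
R[0][0] = -0.6495

-0.650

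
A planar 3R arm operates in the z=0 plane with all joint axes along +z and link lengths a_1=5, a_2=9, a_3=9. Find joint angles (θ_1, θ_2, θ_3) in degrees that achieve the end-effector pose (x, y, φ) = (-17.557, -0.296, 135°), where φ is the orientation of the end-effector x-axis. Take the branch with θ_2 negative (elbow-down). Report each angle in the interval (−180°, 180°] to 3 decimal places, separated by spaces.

-119.997 -45.000 -60.002

wrist centre = target − a_3·(cos φ, sin φ) = (-11.1930, -6.6600)
cos θ_2 = (169.6392−5²−9²)/(2·5·9) = 0.7071; θ_2 = -45.0004° (elbow-down)
β = atan2(-6.6600,-11.1930) = -149.2470°; ψ = atan2(-6.3640,11.3639) = -29.2496°
θ_1 = β − ψ = -119.9973°
θ_3 = φ − θ_1 − θ_2 = -60.0023° (wrapped to (-180°,180°])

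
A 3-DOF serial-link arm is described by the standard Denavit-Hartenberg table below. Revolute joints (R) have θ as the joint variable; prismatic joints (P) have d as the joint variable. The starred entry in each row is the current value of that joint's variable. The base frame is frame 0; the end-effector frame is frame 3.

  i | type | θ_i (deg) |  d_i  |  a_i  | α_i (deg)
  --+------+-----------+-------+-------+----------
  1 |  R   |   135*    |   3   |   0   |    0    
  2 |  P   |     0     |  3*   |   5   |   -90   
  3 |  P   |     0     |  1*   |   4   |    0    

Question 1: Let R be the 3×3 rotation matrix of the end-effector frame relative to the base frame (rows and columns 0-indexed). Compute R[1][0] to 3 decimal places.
End-effector x-axis (col 0 of R) = (-0.7071,0.7071,0.0000)
R[1][0] = 0.7071

0.707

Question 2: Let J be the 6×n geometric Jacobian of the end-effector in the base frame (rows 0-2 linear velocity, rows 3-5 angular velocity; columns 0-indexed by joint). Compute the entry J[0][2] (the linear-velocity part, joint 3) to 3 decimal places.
-0.707

prismatic axis z_2 = (-0.7071,-0.7071,0.0000)
J_v[:, 2] = z_2; J_ω[:, 2] = (0,0,0)
entry J[0][2] = -0.7071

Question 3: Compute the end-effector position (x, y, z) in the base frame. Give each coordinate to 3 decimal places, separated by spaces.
after link 1: o_1 = (0.0000, 0.0000, 3.0000)
after link 2: o_2 = (-3.5355, 3.5355, 6.0000)
after link 3: o_3 = (-7.0711, 5.6569, 6.0000)

-7.071 5.657 6.000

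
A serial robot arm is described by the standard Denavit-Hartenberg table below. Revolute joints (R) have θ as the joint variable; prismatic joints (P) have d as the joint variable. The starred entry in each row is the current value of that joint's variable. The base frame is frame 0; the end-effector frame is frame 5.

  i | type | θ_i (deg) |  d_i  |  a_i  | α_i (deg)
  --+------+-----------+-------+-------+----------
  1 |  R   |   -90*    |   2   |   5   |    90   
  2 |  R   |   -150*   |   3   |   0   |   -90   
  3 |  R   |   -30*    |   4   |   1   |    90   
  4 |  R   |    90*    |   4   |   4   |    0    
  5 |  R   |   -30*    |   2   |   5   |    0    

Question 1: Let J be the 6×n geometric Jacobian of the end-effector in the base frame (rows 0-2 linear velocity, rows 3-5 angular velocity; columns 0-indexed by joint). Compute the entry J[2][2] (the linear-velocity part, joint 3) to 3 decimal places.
-3.473

axis z_2 = (-0.0000,-0.5000,-0.8660); lever o_n−o_2 = (-6.9462,-6.1381,-10.6937)
cross product → J_v[:, 2] = (0.0311,6.0155,-3.4731)
J_ω[:, 2] = z_2
entry J[2][2] = -3.4731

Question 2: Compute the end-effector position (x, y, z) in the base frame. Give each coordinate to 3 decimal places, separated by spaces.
after link 1: o_1 = (0.0000, -5.0000, 2.0000)
after link 2: o_2 = (-3.0000, -5.0000, 2.0000)
after link 3: o_3 = (-3.5000, -6.2500, -1.8971)
after link 4: o_4 = (-6.9641, -9.9821, -4.3612)
after link 5: o_5 = (-9.9462, -11.1381, -8.6937)

-9.946 -11.138 -8.694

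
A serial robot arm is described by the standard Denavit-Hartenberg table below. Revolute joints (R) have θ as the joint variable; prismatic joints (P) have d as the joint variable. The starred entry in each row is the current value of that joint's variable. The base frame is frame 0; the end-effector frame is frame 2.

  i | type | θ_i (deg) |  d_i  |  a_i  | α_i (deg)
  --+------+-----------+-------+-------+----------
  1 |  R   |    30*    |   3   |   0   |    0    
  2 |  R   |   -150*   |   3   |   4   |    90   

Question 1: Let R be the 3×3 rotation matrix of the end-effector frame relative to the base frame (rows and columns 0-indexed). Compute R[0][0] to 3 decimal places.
-0.500

End-effector x-axis (col 0 of R) = (-0.5000,-0.8660,0.0000)
R[0][0] = -0.5000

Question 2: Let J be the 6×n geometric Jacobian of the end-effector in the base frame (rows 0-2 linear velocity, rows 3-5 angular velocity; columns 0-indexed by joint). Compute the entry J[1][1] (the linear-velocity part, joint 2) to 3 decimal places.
axis z_1 = (0.0000,0.0000,1.0000); lever o_n−o_1 = (-2.0000,-3.4641,3.0000)
cross product → J_v[:, 1] = (3.4641,-2.0000,0.0000)
J_ω[:, 1] = z_1
entry J[1][1] = -2.0000

-2.000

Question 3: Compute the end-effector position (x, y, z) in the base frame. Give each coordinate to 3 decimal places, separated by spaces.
-2.000 -3.464 6.000

after link 1: o_1 = (0.0000, 0.0000, 3.0000)
after link 2: o_2 = (-2.0000, -3.4641, 6.0000)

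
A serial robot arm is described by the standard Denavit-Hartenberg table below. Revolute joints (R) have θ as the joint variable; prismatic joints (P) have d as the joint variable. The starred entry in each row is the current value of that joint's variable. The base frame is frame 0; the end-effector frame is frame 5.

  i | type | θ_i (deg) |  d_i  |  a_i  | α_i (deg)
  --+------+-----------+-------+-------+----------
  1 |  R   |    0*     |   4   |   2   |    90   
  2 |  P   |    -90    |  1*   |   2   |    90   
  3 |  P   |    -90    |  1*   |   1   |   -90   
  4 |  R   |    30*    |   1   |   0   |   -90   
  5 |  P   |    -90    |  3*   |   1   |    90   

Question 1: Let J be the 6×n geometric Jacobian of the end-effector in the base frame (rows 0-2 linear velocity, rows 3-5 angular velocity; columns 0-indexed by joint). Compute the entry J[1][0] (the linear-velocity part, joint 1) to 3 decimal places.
3.598

axis z_0 = ẑ; lever o_n−o_0 = (3.5981,-1.5000,-0.0000)
cross product → J_v[:, 0] = (1.5000,3.5981,-0.0000)
J_ω[:, 0] = z_0
entry J[1][0] = 3.5981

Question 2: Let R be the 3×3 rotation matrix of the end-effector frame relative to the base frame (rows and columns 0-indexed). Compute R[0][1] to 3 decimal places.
End-effector y-axis (col 1 of R) = (0.8660,-0.5000,-0.0000)
R[0][1] = 0.8660

0.866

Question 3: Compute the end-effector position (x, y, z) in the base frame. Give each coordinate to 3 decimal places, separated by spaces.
after link 1: o_1 = (2.0000, 0.0000, 4.0000)
after link 2: o_2 = (2.0000, -1.0000, 2.0000)
after link 3: o_3 = (1.0000, -0.0000, 2.0000)
after link 4: o_4 = (1.0000, -0.0000, 1.0000)
after link 5: o_5 = (3.5981, -1.5000, -0.0000)

3.598 -1.500 -0.000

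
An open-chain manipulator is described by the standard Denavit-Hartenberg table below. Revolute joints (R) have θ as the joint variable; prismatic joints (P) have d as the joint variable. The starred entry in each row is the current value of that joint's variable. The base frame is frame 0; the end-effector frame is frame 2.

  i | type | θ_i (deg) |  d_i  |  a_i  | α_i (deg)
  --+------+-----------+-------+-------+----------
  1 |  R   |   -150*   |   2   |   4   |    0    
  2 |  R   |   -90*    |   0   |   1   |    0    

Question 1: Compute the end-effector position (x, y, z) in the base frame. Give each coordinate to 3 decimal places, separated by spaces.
-3.964 -1.134 2.000

after link 1: o_1 = (-3.4641, -2.0000, 2.0000)
after link 2: o_2 = (-3.9641, -1.1340, 2.0000)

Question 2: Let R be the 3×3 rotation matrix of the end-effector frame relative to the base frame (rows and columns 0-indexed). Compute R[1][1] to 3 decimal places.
-0.500

End-effector y-axis (col 1 of R) = (-0.8660,-0.5000,0.0000)
R[1][1] = -0.5000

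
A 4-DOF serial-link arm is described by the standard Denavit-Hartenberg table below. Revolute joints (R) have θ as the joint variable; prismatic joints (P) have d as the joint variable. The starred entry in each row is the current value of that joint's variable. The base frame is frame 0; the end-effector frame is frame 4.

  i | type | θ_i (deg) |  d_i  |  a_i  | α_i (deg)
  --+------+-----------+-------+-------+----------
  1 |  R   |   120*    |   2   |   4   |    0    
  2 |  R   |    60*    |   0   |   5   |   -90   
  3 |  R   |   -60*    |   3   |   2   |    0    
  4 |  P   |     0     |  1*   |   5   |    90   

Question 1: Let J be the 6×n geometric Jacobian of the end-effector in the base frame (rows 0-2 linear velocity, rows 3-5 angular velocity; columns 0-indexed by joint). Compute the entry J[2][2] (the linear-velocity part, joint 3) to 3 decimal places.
axis z_2 = (-0.0000,-1.0000,0.0000); lever o_n−o_2 = (-3.5000,-4.0000,6.0622)
cross product → J_v[:, 2] = (-6.0622,0.0000,-3.5000)
J_ω[:, 2] = z_2
entry J[2][2] = -3.5000

-3.500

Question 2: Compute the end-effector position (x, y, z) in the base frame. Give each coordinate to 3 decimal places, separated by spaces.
-10.500 -0.536 8.062

after link 1: o_1 = (-2.0000, 3.4641, 2.0000)
after link 2: o_2 = (-7.0000, 3.4641, 2.0000)
after link 3: o_3 = (-8.0000, 0.4641, 3.7321)
after link 4: o_4 = (-10.5000, -0.5359, 8.0622)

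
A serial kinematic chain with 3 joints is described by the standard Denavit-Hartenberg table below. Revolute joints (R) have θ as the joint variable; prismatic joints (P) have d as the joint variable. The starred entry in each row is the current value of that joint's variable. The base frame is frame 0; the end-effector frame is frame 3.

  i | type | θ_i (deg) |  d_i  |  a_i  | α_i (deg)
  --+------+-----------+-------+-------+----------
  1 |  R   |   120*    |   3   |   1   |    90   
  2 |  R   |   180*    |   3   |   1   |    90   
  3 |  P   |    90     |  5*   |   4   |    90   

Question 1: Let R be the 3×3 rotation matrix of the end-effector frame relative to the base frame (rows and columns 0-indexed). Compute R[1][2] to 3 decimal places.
-0.866

End-effector z-axis (col 2 of R) = (0.5000,-0.8660,0.0000)
R[1][2] = -0.8660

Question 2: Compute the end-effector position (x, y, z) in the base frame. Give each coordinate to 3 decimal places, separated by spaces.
after link 1: o_1 = (-0.5000, 0.8660, 3.0000)
after link 2: o_2 = (2.5981, 1.5000, 3.0000)
after link 3: o_3 = (6.0622, 3.5000, 8.0000)

6.062 3.500 8.000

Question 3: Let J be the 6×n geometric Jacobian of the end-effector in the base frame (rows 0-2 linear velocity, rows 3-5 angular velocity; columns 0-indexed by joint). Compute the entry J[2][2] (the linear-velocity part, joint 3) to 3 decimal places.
prismatic axis z_2 = (-0.0000,0.0000,1.0000)
J_v[:, 2] = z_2; J_ω[:, 2] = (0,0,0)
entry J[2][2] = 1.0000

1.000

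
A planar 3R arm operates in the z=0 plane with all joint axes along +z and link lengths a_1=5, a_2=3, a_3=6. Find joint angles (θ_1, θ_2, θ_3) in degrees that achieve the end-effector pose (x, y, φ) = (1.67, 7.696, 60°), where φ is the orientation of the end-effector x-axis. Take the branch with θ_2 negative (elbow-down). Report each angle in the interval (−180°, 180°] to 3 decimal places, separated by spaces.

149.997 -150.004 60.007

wrist centre = target − a_3·(cos φ, sin φ) = (-1.3300, 2.4998)
cos θ_2 = (8.0181−5²−3²)/(2·5·3) = -0.8661; θ_2 = -150.0042° (elbow-down)
β = atan2(2.4998,-1.3300) = 118.0144°; ψ = atan2(-1.4998,2.4018) = -31.9827°
θ_1 = β − ψ = 149.9971°
θ_3 = φ − θ_1 − θ_2 = 60.0071° (wrapped to (-180°,180°])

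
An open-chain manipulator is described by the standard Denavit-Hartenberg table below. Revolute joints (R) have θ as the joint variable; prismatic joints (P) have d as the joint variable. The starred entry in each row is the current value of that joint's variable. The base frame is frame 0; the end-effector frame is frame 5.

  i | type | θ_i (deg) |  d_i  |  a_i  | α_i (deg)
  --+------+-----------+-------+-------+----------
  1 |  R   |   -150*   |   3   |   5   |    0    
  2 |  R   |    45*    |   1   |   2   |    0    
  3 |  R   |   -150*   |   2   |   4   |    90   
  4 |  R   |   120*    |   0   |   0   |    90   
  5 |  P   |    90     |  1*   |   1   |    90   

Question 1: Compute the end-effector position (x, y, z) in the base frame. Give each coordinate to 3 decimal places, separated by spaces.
after link 1: o_1 = (-4.3301, -2.5000, 3.0000)
after link 2: o_2 = (-4.8478, -4.4319, 4.0000)
after link 3: o_3 = (-5.8830, -0.5681, 6.0000)
after link 4: o_4 = (-5.8830, -0.5681, 6.0000)
after link 5: o_5 = (-5.1413, 0.5272, 6.5000)

-5.141 0.527 6.500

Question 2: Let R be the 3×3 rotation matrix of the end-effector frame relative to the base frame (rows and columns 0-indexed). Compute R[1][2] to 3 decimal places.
-0.483

End-effector z-axis (col 2 of R) = (0.1294,-0.4830,0.8660)
R[1][2] = -0.4830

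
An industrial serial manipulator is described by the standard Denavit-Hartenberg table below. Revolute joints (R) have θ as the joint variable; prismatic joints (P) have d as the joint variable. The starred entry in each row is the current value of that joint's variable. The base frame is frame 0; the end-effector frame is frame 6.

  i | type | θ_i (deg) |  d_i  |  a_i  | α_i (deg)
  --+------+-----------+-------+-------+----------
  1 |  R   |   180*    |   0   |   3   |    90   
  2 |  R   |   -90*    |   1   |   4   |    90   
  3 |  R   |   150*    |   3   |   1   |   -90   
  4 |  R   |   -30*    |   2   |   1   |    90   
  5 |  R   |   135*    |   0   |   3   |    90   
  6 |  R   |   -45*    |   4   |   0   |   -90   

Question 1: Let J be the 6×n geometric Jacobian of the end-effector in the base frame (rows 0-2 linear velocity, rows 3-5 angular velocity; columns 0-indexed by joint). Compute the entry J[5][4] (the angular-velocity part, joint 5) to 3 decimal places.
-0.433

axis z_4 = (0.8660,-0.2500,-0.4330); lever o_n−o_4 = (0.3536,-3.9804,3.0052)
cross product → J_v[:, 4] = (-2.4749,-2.7557,-3.3588)
J_ω[:, 4] = z_4
entry J[5][4] = -0.4330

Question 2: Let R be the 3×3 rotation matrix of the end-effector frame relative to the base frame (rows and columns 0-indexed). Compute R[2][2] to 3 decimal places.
End-effector z-axis (col 2 of R) = (0.3624,-0.8263,-0.4312)
R[2][2] = -0.4312

-0.431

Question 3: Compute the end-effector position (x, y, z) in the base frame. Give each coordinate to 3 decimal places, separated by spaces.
after link 1: o_1 = (-3.0000, 0.0000, 0.0000)
after link 2: o_2 = (-3.0000, 1.0000, -4.0000)
after link 3: o_3 = (0.0000, 1.5000, -3.1340)
after link 4: o_4 = (0.5000, 0.2010, -1.3840)
after link 5: o_5 = (-0.5607, -2.5547, -1.9143)
after link 6: o_6 = (0.8536, -3.7795, 1.6212)

0.854 -3.779 1.621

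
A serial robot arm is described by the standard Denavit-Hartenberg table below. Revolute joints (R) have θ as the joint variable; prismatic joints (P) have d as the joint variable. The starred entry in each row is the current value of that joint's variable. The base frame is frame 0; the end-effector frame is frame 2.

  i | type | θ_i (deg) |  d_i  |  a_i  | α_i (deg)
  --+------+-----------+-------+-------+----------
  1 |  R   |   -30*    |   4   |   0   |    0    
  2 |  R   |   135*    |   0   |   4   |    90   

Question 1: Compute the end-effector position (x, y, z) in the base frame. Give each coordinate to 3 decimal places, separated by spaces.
after link 1: o_1 = (0.0000, 0.0000, 4.0000)
after link 2: o_2 = (-1.0353, 3.8637, 4.0000)

-1.035 3.864 4.000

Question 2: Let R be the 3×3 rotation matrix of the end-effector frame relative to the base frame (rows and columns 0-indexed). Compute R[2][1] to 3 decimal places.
1.000

End-effector y-axis (col 1 of R) = (-0.0000,-0.0000,1.0000)
R[2][1] = 1.0000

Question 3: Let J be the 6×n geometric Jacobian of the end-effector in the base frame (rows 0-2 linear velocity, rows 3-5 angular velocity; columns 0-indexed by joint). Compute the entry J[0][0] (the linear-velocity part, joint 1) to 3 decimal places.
axis z_0 = ẑ; lever o_n−o_0 = (-1.0353,3.8637,4.0000)
cross product → J_v[:, 0] = (-3.8637,-1.0353,0.0000)
J_ω[:, 0] = z_0
entry J[0][0] = -3.8637

-3.864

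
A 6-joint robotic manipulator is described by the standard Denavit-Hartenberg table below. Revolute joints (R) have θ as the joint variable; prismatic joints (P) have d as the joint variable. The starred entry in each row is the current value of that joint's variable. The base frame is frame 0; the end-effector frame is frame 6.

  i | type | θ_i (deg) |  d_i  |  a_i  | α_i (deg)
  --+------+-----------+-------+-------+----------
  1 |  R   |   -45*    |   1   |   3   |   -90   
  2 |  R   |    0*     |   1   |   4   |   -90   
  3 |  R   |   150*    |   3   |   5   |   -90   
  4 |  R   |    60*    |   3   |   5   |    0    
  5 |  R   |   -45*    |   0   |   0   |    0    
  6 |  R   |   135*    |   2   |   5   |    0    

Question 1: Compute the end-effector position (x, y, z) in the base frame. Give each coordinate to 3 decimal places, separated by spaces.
after link 1: o_1 = (2.1213, -2.1213, 1.0000)
after link 2: o_2 = (5.6569, -4.2426, 1.0000)
after link 3: o_3 = (0.8272, -2.9485, -2.0000)
after link 4: o_4 = (-0.8111, 0.5963, 2.3301)
after link 5: o_5 = (-0.8111, 0.5963, 2.3301)
after link 6: o_6 = (3.8891, 1.4074, 4.8301)

3.889 1.407 4.830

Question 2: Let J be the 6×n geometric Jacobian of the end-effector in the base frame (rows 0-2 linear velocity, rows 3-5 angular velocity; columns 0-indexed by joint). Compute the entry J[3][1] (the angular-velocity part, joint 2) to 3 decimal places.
axis z_1 = (0.7071,0.7071,0.0000); lever o_n−o_1 = (1.7678,3.5287,3.8301)
cross product → J_v[:, 1] = (2.7083,-2.7083,1.2452)
J_ω[:, 1] = z_1
entry J[3][1] = 0.7071

0.707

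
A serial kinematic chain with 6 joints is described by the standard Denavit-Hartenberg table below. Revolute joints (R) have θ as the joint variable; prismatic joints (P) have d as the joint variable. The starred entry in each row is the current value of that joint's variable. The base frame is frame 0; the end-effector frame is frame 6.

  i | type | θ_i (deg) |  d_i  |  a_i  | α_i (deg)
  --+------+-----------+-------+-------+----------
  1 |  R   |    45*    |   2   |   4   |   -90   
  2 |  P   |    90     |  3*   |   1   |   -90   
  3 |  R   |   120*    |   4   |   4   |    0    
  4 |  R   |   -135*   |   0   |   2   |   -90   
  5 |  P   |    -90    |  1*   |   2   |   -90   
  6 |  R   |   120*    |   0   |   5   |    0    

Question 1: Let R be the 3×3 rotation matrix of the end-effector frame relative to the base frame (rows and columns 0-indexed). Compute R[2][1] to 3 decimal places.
-0.129

End-effector y-axis (col 1 of R) = (0.9539,0.2709,-0.1294)
R[2][1] = -0.1294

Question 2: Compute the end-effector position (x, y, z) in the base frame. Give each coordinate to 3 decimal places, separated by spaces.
after link 1: o_1 = (2.8284, 2.8284, 2.0000)
after link 2: o_2 = (0.7071, 4.9497, 1.0000)
after link 3: o_3 = (0.3282, -0.3282, 3.0000)
after link 4: o_4 = (-0.0379, 0.0379, 1.0681)
after link 5: o_5 = (-0.7691, -2.0594, 0.8093)
after link 6: o_6 = (-1.9588, 2.6659, 1.9300)

-1.959 2.666 1.930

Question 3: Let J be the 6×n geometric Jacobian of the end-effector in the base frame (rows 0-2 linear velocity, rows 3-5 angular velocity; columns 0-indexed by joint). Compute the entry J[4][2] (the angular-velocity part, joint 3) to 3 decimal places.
-0.707

axis z_2 = (-0.7071,-0.7071,-0.0000); lever o_n−o_2 = (-2.6659,-2.2838,0.9300)
cross product → J_v[:, 2] = (-0.6576,0.6576,-0.2702)
J_ω[:, 2] = z_2
entry J[4][2] = -0.7071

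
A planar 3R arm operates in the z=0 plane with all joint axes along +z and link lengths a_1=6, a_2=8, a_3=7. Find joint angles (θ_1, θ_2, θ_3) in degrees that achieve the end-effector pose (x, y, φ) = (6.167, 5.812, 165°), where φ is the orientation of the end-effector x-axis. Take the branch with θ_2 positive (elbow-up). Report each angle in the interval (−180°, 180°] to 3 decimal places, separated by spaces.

0.007 29.989 135.004

wrist centre = target − a_3·(cos φ, sin φ) = (12.9285, 4.0003)
cos θ_2 = (183.1477−6²−8²)/(2·6·8) = 0.8661; θ_2 = 29.9889° (elbow-up)
β = atan2(4.0003,12.9285) = 17.1929°; ψ = atan2(3.9987,12.9290) = 17.1857°
θ_1 = β − ψ = 0.0071°
θ_3 = φ − θ_1 − θ_2 = 135.0040° (wrapped to (-180°,180°])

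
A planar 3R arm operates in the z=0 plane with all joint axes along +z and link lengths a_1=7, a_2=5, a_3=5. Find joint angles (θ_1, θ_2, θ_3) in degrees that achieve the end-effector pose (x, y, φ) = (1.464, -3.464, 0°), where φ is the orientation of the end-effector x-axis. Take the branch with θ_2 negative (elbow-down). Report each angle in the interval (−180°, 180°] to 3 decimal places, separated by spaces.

-90.008 -135.000 -134.992

wrist centre = target − a_3·(cos φ, sin φ) = (-3.5360, -3.4640)
cos θ_2 = (24.5026−7²−5²)/(2·7·5) = -0.7071; θ_2 = -134.9999° (elbow-down)
β = atan2(-3.4640,-3.5360) = -135.5893°; ψ = atan2(-3.5355,3.4645) = -45.5817°
θ_1 = β − ψ = -90.0076°
θ_3 = φ − θ_1 − θ_2 = -134.9924° (wrapped to (-180°,180°])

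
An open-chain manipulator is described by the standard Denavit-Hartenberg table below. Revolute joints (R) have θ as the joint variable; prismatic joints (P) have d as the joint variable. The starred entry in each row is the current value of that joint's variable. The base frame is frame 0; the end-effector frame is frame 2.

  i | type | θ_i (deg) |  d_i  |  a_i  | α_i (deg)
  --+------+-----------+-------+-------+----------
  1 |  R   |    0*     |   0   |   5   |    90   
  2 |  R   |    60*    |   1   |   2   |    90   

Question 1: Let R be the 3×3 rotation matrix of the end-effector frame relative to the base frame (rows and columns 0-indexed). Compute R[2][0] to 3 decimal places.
0.866

End-effector x-axis (col 0 of R) = (0.5000,0.0000,0.8660)
R[2][0] = 0.8660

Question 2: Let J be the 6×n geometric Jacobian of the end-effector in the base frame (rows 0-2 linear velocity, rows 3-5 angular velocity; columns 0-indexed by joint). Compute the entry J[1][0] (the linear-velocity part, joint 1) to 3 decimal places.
6.000

axis z_0 = ẑ; lever o_n−o_0 = (6.0000,-1.0000,1.7321)
cross product → J_v[:, 0] = (1.0000,6.0000,-0.0000)
J_ω[:, 0] = z_0
entry J[1][0] = 6.0000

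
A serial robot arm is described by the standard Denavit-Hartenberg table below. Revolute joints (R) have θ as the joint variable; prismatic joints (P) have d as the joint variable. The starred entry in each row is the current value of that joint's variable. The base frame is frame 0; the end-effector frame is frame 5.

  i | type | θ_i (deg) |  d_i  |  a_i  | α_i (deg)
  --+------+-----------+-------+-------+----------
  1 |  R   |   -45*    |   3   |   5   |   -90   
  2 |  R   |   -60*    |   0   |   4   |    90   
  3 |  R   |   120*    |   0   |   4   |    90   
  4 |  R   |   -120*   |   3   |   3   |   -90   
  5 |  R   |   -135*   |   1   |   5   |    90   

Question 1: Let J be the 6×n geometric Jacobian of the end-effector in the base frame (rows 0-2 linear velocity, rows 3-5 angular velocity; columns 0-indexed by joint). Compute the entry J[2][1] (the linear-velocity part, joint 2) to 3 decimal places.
-3.578

axis z_1 = (0.7071,0.7071,0.0000); lever o_n−o_1 = (7.9844,2.9245,6.1246)
cross product → J_v[:, 1] = (4.3308,-4.3308,-3.5779)
J_ω[:, 1] = z_1
entry J[2][1] = -3.5779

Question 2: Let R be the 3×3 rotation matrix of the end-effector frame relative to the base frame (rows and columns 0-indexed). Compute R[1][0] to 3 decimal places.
0.687

End-effector x-axis (col 0 of R) = (0.2455,0.6875,0.6834)
R[1][0] = 0.6875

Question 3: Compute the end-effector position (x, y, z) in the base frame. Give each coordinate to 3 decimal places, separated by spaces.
11.520 -0.611 9.125

after link 1: o_1 = (3.5355, -3.5355, 3.0000)
after link 2: o_2 = (4.9497, -4.9497, 6.4641)
after link 3: o_3 = (6.6921, -1.7932, 4.7321)
after link 4: o_4 = (9.6089, -4.4258, 6.3325)
after link 5: o_5 = (11.5199, -0.6110, 9.1246)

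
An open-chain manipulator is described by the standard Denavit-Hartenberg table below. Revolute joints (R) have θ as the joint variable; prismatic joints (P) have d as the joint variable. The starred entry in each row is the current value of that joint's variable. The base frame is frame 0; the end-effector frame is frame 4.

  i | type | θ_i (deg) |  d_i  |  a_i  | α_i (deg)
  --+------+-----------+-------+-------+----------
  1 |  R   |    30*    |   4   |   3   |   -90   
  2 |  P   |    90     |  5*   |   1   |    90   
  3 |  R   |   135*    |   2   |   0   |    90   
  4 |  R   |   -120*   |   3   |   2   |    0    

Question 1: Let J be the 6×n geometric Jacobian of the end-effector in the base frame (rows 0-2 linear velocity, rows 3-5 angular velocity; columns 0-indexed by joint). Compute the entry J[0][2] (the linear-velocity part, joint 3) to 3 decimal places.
-1.414

axis z_2 = (0.8660,0.5000,0.0000); lever o_n−o_2 = (-0.4751,1.3587,-2.8284)
cross product → J_v[:, 2] = (-1.4142,2.4495,1.4142)
J_ω[:, 2] = z_2
entry J[0][2] = -1.4142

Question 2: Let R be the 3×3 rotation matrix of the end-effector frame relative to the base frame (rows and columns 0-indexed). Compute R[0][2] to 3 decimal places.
-0.354

End-effector z-axis (col 2 of R) = (-0.3536,0.6124,-0.7071)
R[0][2] = -0.3536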